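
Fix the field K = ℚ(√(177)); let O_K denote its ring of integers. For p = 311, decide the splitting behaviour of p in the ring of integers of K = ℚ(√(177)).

Since 177 ≡ 1 mod 4, the ring of integers is ℤ[(1+√177)/2] with discriminant 177.
disc(K) = 177 is not divisible by 311; 311 is unramified.
Compute (177/311) via Euler: 177^((311-1)/2) mod 311 = 310, so (177/311) = -1.
Legendre symbol -1 ⇒ 311 is inert.

remains prime (inert)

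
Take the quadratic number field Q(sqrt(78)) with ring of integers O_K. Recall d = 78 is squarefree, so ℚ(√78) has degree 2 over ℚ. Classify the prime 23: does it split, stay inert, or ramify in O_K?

splits completely

Since 78 ≢ 1 mod 4, the ring of integers is ℤ[√78] with discriminant 4·78 = 312.
23 ∤ 312, so 23 is unramified.
Compute (78/23) via Euler: 9^((23-1)/2) mod 23 = 1, so (78/23) = 1.
d is a quadratic residue mod p, hence 23 splits in O_K.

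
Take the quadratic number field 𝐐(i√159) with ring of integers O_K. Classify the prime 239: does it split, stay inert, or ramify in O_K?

d = -159 ≡ 1 (mod 4), so O_K = ℤ[(1+√-159)/2] and disc(K) = d = -159.
disc(K) = -159 is not divisible by 239; 239 is unramified.
Compute (-159/239) via Euler: 80^((239-1)/2) mod 239 = 1, so (-159/239) = 1.
(-159/239) = 1, so 239 splits.

split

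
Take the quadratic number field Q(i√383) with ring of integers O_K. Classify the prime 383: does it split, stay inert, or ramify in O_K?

Since -383 ≡ 1 mod 4, the ring of integers is ℤ[(1+√-383)/2] with discriminant -383.
383 divides disc(K) = -383, so 383 ramifies.

ramifies in O_K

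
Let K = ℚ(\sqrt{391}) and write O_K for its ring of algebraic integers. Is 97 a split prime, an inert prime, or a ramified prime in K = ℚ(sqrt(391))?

split — (97) = 𝔭₁𝔭₂ with 𝔭₁ ≠ 𝔭₂

d = 391 ≡ 3 (mod 4), so O_K = ℤ[√391] and disc(K) = 4d = 1564.
Since gcd(97, 1564) = 1 the prime 97 does not ramify.
(391/97) = 3^48 mod 97 = 1, giving Legendre symbol 1.
(391/97) = 1, so 97 splits.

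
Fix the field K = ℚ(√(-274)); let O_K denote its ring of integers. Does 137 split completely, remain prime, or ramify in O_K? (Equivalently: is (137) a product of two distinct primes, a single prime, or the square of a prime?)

Since -274 ≢ 1 mod 4, the ring of integers is ℤ[√-274] with discriminant 4·(-274) = -1096.
Ramification test: 137 | -1096. The prime 137 ramifies in K.

ramified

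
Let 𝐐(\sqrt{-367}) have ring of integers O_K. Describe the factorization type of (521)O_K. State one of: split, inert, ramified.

521 remains inert

-367 mod 4 = 1, hence disc K = -367 and O_K = ℤ[(1+√-367)/2].
Since gcd(521, -367) = 1 the prime 521 does not ramify.
Compute (-367/521) via Euler: 154^((521-1)/2) mod 521 = 520, so (-367/521) = -1.
(-367/521) = -1, so 521 is inert.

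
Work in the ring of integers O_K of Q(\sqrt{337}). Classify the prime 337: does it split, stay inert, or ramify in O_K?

Since 337 ≡ 1 mod 4, the ring of integers is ℤ[(1+√337)/2] with discriminant 337.
Ramification test: 337 | 337. The prime 337 ramifies in K.

ramified — (337) = 𝔭²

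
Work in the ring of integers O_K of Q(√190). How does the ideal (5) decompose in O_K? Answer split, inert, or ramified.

d = 190 ≡ 2 (mod 4), so O_K = ℤ[√190] and disc(K) = 4d = 760.
disc(K) = 760 = 5·152, so p = 5 is ramified.

ramifies in O_K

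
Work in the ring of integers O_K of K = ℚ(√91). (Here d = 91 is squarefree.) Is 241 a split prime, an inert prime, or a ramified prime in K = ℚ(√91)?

split — (241) = 𝔭₁𝔭₂ with 𝔭₁ ≠ 𝔭₂

d = 91 ≡ 3 (mod 4), so O_K = ℤ[√91] and disc(K) = 4d = 364.
Since gcd(241, 364) = 1 the prime 241 does not ramify.
Euler's criterion: 91^120 mod 241 = 1. Thus (91|241) = 1.
(91/241) = 1, so 241 splits.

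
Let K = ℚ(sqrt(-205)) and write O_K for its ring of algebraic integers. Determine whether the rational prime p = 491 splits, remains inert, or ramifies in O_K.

d = -205 ≡ 3 (mod 4), so O_K = ℤ[√-205] and disc(K) = 4d = -820.
disc(K) = -820 is not divisible by 491; 491 is unramified.
Compute (-205/491) via Euler: 286^((491-1)/2) mod 491 = 490, so (-205/491) = -1.
Legendre symbol -1 ⇒ 491 is inert.

inert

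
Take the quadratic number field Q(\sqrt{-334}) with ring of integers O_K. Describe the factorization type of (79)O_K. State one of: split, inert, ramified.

Since -334 ≢ 1 mod 4, the ring of integers is ℤ[√-334] with discriminant 4·(-334) = -1336.
79 ∤ -1336, so 79 is unramified.
Compute (-334/79) via Euler: 61^((79-1)/2) mod 79 = 78, so (-334/79) = -1.
Legendre symbol -1 ⇒ 79 is inert.

remains prime (inert)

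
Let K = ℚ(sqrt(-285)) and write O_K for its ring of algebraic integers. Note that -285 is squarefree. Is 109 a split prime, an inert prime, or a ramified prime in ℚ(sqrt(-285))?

inert — (109) stays prime in O_K

Since -285 ≢ 1 mod 4, the ring of integers is ℤ[√-285] with discriminant 4·(-285) = -1140.
109 ∤ -1140, so 109 is unramified.
Legendre symbol by Euler's criterion: (-285/109) ≡ (-285)^54 ≡ 108 (mod 109), i.e. (-285/109) = -1.
(-285/109) = -1, so 109 is inert.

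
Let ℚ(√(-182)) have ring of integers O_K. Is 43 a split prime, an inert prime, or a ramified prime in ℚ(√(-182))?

p is inert

-182 mod 4 = 2, hence disc K = 4·(-182) = -728 and O_K = ℤ[√-182].
43 ∤ -728, so 43 is unramified.
Legendre symbol by Euler's criterion: (-182/43) ≡ (-182)^21 ≡ 42 (mod 43), i.e. (-182/43) = -1.
d is a non-residue mod p, hence 43 remains inert in O_K.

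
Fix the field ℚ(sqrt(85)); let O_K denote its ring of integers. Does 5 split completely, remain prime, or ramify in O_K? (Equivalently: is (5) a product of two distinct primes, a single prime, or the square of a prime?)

d = 85 ≡ 1 (mod 4), so O_K = ℤ[(1+√85)/2] and disc(K) = d = 85.
5 divides disc(K) = 85, so 5 ramifies.

ramified — (5) = 𝔭²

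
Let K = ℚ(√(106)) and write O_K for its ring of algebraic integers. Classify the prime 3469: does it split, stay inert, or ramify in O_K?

106 mod 4 = 2, hence disc K = 4·106 = 424 and O_K = ℤ[√106].
disc(K) = 424 is not divisible by 3469; 3469 is unramified.
(106/3469) = 106^1734 mod 3469 = 3468, giving Legendre symbol -1.
Legendre symbol -1 ⇒ 3469 is inert.

remains prime (inert)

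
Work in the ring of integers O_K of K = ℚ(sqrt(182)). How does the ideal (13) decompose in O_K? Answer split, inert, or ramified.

13 is ramified

d = 182 ≡ 2 (mod 4), so O_K = ℤ[√182] and disc(K) = 4d = 728.
Ramification test: 13 | 728. The prime 13 ramifies in K.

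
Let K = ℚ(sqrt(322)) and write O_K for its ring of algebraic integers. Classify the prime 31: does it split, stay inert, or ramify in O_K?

d = 322 ≡ 2 (mod 4), so O_K = ℤ[√322] and disc(K) = 4d = 1288.
disc(K) = 1288 is not divisible by 31; 31 is unramified.
Compute (322/31) via Euler: 12^((31-1)/2) mod 31 = 30, so (322/31) = -1.
d is a non-residue mod p, hence 31 remains inert in O_K.

inert — (31) stays prime in O_K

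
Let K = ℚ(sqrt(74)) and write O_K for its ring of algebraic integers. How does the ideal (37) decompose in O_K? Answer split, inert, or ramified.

ramified

74 mod 4 = 2, hence disc K = 4·74 = 296 and O_K = ℤ[√74].
37 divides disc(K) = 296, so 37 ramifies.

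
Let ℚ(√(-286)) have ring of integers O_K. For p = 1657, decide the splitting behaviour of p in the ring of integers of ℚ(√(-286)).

-286 mod 4 = 2, hence disc K = 4·(-286) = -1144 and O_K = ℤ[√-286].
disc(K) = -1144 is not divisible by 1657; 1657 is unramified.
Compute (-286/1657) via Euler: 1371^((1657-1)/2) mod 1657 = 1, so (-286/1657) = 1.
(-286/1657) = 1, so 1657 splits.

split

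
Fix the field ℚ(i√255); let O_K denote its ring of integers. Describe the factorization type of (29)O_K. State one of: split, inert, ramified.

p splits

d = -255 ≡ 1 (mod 4), so O_K = ℤ[(1+√-255)/2] and disc(K) = d = -255.
disc(K) = -255 is not divisible by 29; 29 is unramified.
Compute (-255/29) via Euler: 6^((29-1)/2) mod 29 = 1, so (-255/29) = 1.
(-255/29) = 1, so 29 splits.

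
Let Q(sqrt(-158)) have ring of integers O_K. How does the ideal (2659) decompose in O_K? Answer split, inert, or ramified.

-158 mod 4 = 2, hence disc K = 4·(-158) = -632 and O_K = ℤ[√-158].
2659 ∤ -632, so 2659 is unramified.
Compute (-158/2659) via Euler: 2501^((2659-1)/2) mod 2659 = 2658, so (-158/2659) = -1.
Legendre symbol -1 ⇒ 2659 is inert.

p is inert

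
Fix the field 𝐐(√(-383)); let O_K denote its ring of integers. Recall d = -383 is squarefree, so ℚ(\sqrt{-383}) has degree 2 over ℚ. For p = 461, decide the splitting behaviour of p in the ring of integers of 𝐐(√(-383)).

Since -383 ≡ 1 mod 4, the ring of integers is ℤ[(1+√-383)/2] with discriminant -383.
disc(K) = -383 is not divisible by 461; 461 is unramified.
Legendre symbol by Euler's criterion: (-383/461) ≡ (-383)^230 ≡ 460 (mod 461), i.e. (-383/461) = -1.
Legendre symbol -1 ⇒ 461 is inert.

remains prime (inert)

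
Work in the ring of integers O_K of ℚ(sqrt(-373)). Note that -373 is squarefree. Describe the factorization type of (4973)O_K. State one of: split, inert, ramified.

p splits

-373 mod 4 = 3, hence disc K = 4·(-373) = -1492 and O_K = ℤ[√-373].
disc(K) = -1492 is not divisible by 4973; 4973 is unramified.
Compute (-373/4973) via Euler: 4600^((4973-1)/2) mod 4973 = 1, so (-373/4973) = 1.
d is a quadratic residue mod p, hence 4973 splits in O_K.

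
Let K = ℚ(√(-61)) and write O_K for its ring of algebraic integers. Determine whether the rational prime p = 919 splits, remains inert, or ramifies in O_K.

Since -61 ≢ 1 mod 4, the ring of integers is ℤ[√-61] with discriminant 4·(-61) = -244.
919 ∤ -244, so 919 is unramified.
(-61/919) = 858^459 mod 919 = 918, giving Legendre symbol -1.
Legendre symbol -1 ⇒ 919 is inert.

inert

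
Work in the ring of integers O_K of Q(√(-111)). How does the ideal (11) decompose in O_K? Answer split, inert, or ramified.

Since -111 ≡ 1 mod 4, the ring of integers is ℤ[(1+√-111)/2] with discriminant -111.
Since gcd(11, -111) = 1 the prime 11 does not ramify.
Legendre symbol by Euler's criterion: (-111/11) ≡ (-111)^5 ≡ 10 (mod 11), i.e. (-111/11) = -1.
(-111/11) = -1, so 11 is inert.

inert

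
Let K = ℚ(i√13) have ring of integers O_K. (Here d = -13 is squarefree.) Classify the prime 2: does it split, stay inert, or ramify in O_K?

ramified

Since -13 ≢ 1 mod 4, the ring of integers is ℤ[√-13] with discriminant 4·(-13) = -52.
Ramification test: 2 | -52. The prime 2 ramifies in K.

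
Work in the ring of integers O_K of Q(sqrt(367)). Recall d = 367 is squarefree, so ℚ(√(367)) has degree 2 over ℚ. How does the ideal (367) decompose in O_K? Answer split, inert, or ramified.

ramified — (367) = 𝔭²

Since 367 ≢ 1 mod 4, the ring of integers is ℤ[√367] with discriminant 4·367 = 1468.
disc(K) = 1468 = 367·4, so p = 367 is ramified.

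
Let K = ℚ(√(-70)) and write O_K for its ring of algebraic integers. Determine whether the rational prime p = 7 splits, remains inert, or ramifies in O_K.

ramified

-70 mod 4 = 2, hence disc K = 4·(-70) = -280 and O_K = ℤ[√-70].
7 divides disc(K) = -280, so 7 ramifies.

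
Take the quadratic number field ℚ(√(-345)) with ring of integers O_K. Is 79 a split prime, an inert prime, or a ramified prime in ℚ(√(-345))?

split

-345 mod 4 = 3, hence disc K = 4·(-345) = -1380 and O_K = ℤ[√-345].
disc(K) = -1380 is not divisible by 79; 79 is unramified.
Compute (-345/79) via Euler: 50^((79-1)/2) mod 79 = 1, so (-345/79) = 1.
d is a quadratic residue mod p, hence 79 splits in O_K.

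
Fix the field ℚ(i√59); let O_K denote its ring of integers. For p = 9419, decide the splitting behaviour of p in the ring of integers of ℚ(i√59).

Since -59 ≡ 1 mod 4, the ring of integers is ℤ[(1+√-59)/2] with discriminant -59.
9419 ∤ -59, so 9419 is unramified.
(-59/9419) = 9360^4709 mod 9419 = 9418, giving Legendre symbol -1.
Legendre symbol -1 ⇒ 9419 is inert.

p is inert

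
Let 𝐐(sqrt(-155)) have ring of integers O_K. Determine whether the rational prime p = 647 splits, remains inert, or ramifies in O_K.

splits completely

Since -155 ≡ 1 mod 4, the ring of integers is ℤ[(1+√-155)/2] with discriminant -155.
disc(K) = -155 is not divisible by 647; 647 is unramified.
Euler's criterion: (-155)^323 mod 647 = 1. Thus (-155|647) = 1.
(-155/647) = 1, so 647 splits.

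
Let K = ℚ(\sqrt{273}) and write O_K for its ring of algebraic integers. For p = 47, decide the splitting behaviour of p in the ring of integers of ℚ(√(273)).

273 mod 4 = 1, hence disc K = 273 and O_K = ℤ[(1+√273)/2].
47 ∤ 273, so 47 is unramified.
Euler's criterion: 273^23 mod 47 = 46. Thus (273|47) = -1.
d is a non-residue mod p, hence 47 remains inert in O_K.

inert — (47) stays prime in O_K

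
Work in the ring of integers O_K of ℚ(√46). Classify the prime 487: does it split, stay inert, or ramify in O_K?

Since 46 ≢ 1 mod 4, the ring of integers is ℤ[√46] with discriminant 4·46 = 184.
Since gcd(487, 184) = 1 the prime 487 does not ramify.
Euler's criterion: 46^243 mod 487 = 486. Thus (46|487) = -1.
d is a non-residue mod p, hence 487 remains inert in O_K.

inert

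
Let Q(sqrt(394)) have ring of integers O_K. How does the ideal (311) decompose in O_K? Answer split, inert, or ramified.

p splits

394 mod 4 = 2, hence disc K = 4·394 = 1576 and O_K = ℤ[√394].
Since gcd(311, 1576) = 1 the prime 311 does not ramify.
(394/311) = 83^155 mod 311 = 1, giving Legendre symbol 1.
Legendre symbol 1 ⇒ 311 is split.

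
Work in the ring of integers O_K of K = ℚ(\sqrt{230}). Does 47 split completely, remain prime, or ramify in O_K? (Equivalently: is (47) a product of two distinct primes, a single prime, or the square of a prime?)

splits completely

230 mod 4 = 2, hence disc K = 4·230 = 920 and O_K = ℤ[√230].
47 ∤ 920, so 47 is unramified.
Euler's criterion: 230^23 mod 47 = 1. Thus (230|47) = 1.
Legendre symbol 1 ⇒ 47 is split.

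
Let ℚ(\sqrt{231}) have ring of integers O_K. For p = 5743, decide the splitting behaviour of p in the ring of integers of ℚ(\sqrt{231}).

5743 splits in O_K

Since 231 ≢ 1 mod 4, the ring of integers is ℤ[√231] with discriminant 4·231 = 924.
5743 ∤ 924, so 5743 is unramified.
(231/5743) = 231^2871 mod 5743 = 1, giving Legendre symbol 1.
(231/5743) = 1, so 5743 splits.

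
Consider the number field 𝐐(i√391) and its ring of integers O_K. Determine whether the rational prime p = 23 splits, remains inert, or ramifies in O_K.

23 is ramified

d = -391 ≡ 1 (mod 4), so O_K = ℤ[(1+√-391)/2] and disc(K) = d = -391.
23 divides disc(K) = -391, so 23 ramifies.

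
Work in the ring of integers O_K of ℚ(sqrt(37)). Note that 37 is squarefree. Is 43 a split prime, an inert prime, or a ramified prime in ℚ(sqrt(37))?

remains prime (inert)

d = 37 ≡ 1 (mod 4), so O_K = ℤ[(1+√37)/2] and disc(K) = d = 37.
43 ∤ 37, so 43 is unramified.
(37/43) = 37^21 mod 43 = 42, giving Legendre symbol -1.
d is a non-residue mod p, hence 43 remains inert in O_K.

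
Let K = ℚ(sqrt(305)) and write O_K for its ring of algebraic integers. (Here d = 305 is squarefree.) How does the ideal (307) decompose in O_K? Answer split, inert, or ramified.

307 splits in O_K

Since 305 ≡ 1 mod 4, the ring of integers is ℤ[(1+√305)/2] with discriminant 305.
disc(K) = 305 is not divisible by 307; 307 is unramified.
(305/307) = 305^153 mod 307 = 1, giving Legendre symbol 1.
d is a quadratic residue mod p, hence 307 splits in O_K.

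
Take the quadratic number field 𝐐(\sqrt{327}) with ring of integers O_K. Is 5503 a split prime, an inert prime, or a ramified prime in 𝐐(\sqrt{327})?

327 mod 4 = 3, hence disc K = 4·327 = 1308 and O_K = ℤ[√327].
5503 ∤ 1308, so 5503 is unramified.
(327/5503) = 327^2751 mod 5503 = 1, giving Legendre symbol 1.
Legendre symbol 1 ⇒ 5503 is split.

split — (5503) = 𝔭₁𝔭₂ with 𝔭₁ ≠ 𝔭₂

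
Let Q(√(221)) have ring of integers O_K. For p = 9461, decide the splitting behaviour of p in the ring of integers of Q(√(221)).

Since 221 ≡ 1 mod 4, the ring of integers is ℤ[(1+√221)/2] with discriminant 221.
9461 ∤ 221, so 9461 is unramified.
Compute (221/9461) via Euler: 221^((9461-1)/2) mod 9461 = 1, so (221/9461) = 1.
Legendre symbol 1 ⇒ 9461 is split.

9461 splits in O_K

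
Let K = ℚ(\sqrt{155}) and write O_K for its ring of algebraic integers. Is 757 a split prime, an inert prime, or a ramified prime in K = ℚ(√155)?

split — (757) = 𝔭₁𝔭₂ with 𝔭₁ ≠ 𝔭₂

155 mod 4 = 3, hence disc K = 4·155 = 620 and O_K = ℤ[√155].
Since gcd(757, 620) = 1 the prime 757 does not ramify.
(155/757) = 155^378 mod 757 = 1, giving Legendre symbol 1.
Legendre symbol 1 ⇒ 757 is split.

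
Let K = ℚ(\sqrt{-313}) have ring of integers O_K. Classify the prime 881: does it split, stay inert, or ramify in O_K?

881 splits in O_K

Since -313 ≢ 1 mod 4, the ring of integers is ℤ[√-313] with discriminant 4·(-313) = -1252.
Since gcd(881, -1252) = 1 the prime 881 does not ramify.
Compute (-313/881) via Euler: 568^((881-1)/2) mod 881 = 1, so (-313/881) = 1.
(-313/881) = 1, so 881 splits.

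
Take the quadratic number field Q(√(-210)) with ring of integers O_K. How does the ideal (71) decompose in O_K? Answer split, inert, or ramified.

71 splits in O_K

Since -210 ≢ 1 mod 4, the ring of integers is ℤ[√-210] with discriminant 4·(-210) = -840.
disc(K) = -840 is not divisible by 71; 71 is unramified.
Legendre symbol by Euler's criterion: (-210/71) ≡ (-210)^35 ≡ 1 (mod 71), i.e. (-210/71) = 1.
d is a quadratic residue mod p, hence 71 splits in O_K.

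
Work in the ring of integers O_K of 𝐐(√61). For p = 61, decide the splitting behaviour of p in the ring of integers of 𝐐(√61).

d = 61 ≡ 1 (mod 4), so O_K = ℤ[(1+√61)/2] and disc(K) = d = 61.
disc(K) = 61 = 61·1, so p = 61 is ramified.

61 is ramified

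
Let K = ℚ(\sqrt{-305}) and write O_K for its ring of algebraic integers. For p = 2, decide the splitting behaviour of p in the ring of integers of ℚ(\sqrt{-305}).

-305 mod 4 = 3, hence disc K = 4·(-305) = -1220 and O_K = ℤ[√-305].
2 divides disc(K) = -1220, so 2 ramifies.

ramifies in O_K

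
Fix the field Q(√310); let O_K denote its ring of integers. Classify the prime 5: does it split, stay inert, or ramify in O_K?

ramified — (5) = 𝔭²

310 mod 4 = 2, hence disc K = 4·310 = 1240 and O_K = ℤ[√310].
5 divides disc(K) = 1240, so 5 ramifies.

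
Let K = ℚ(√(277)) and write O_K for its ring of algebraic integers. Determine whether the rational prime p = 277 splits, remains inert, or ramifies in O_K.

d = 277 ≡ 1 (mod 4), so O_K = ℤ[(1+√277)/2] and disc(K) = d = 277.
disc(K) = 277 = 277·1, so p = 277 is ramified.

277 is ramified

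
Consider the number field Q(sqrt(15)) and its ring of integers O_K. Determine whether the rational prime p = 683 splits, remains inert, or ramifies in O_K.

683 remains inert

d = 15 ≡ 3 (mod 4), so O_K = ℤ[√15] and disc(K) = 4d = 60.
683 ∤ 60, so 683 is unramified.
Euler's criterion: 15^341 mod 683 = 682. Thus (15|683) = -1.
Legendre symbol -1 ⇒ 683 is inert.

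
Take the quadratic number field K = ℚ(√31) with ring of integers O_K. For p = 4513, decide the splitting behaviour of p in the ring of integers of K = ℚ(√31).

p splits

31 mod 4 = 3, hence disc K = 4·31 = 124 and O_K = ℤ[√31].
4513 ∤ 124, so 4513 is unramified.
Compute (31/4513) via Euler: 31^((4513-1)/2) mod 4513 = 1, so (31/4513) = 1.
(31/4513) = 1, so 4513 splits.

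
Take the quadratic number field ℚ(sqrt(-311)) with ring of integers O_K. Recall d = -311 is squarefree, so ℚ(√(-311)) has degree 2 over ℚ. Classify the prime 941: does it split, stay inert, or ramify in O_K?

p splits

d = -311 ≡ 1 (mod 4), so O_K = ℤ[(1+√-311)/2] and disc(K) = d = -311.
Since gcd(941, -311) = 1 the prime 941 does not ramify.
(-311/941) = 630^470 mod 941 = 1, giving Legendre symbol 1.
Legendre symbol 1 ⇒ 941 is split.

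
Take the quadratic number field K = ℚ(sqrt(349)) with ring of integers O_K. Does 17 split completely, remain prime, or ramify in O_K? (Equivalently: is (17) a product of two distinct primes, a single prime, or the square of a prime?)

p splits

349 mod 4 = 1, hence disc K = 349 and O_K = ℤ[(1+√349)/2].
Since gcd(17, 349) = 1 the prime 17 does not ramify.
Compute (349/17) via Euler: 9^((17-1)/2) mod 17 = 1, so (349/17) = 1.
d is a quadratic residue mod p, hence 17 splits in O_K.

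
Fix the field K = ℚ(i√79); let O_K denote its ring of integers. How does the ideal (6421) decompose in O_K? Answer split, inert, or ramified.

splits completely

-79 mod 4 = 1, hence disc K = -79 and O_K = ℤ[(1+√-79)/2].
disc(K) = -79 is not divisible by 6421; 6421 is unramified.
(-79/6421) = 6342^3210 mod 6421 = 1, giving Legendre symbol 1.
d is a quadratic residue mod p, hence 6421 splits in O_K.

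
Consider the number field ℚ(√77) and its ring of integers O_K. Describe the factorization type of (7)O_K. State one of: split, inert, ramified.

77 mod 4 = 1, hence disc K = 77 and O_K = ℤ[(1+√77)/2].
7 divides disc(K) = 77, so 7 ramifies.

7 is ramified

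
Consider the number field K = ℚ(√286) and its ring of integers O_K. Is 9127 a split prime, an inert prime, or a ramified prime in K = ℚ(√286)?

split — (9127) = 𝔭₁𝔭₂ with 𝔭₁ ≠ 𝔭₂

286 mod 4 = 2, hence disc K = 4·286 = 1144 and O_K = ℤ[√286].
9127 ∤ 1144, so 9127 is unramified.
(286/9127) = 286^4563 mod 9127 = 1, giving Legendre symbol 1.
Legendre symbol 1 ⇒ 9127 is split.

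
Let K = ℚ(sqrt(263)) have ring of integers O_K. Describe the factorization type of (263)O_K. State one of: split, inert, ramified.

p ramifies

263 mod 4 = 3, hence disc K = 4·263 = 1052 and O_K = ℤ[√263].
Ramification test: 263 | 1052. The prime 263 ramifies in K.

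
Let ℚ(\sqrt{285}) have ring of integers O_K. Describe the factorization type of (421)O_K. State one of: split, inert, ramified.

d = 285 ≡ 1 (mod 4), so O_K = ℤ[(1+√285)/2] and disc(K) = d = 285.
disc(K) = 285 is not divisible by 421; 421 is unramified.
Compute (285/421) via Euler: 285^((421-1)/2) mod 421 = 420, so (285/421) = -1.
d is a non-residue mod p, hence 421 remains inert in O_K.

remains prime (inert)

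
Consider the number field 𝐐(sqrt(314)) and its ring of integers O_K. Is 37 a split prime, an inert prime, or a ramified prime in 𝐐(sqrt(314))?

inert

314 mod 4 = 2, hence disc K = 4·314 = 1256 and O_K = ℤ[√314].
disc(K) = 1256 is not divisible by 37; 37 is unramified.
(314/37) = 18^18 mod 37 = 36, giving Legendre symbol -1.
Legendre symbol -1 ⇒ 37 is inert.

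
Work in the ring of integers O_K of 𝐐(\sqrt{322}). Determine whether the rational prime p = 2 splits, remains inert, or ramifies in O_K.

d = 322 ≡ 2 (mod 4), so O_K = ℤ[√322] and disc(K) = 4d = 1288.
2 divides disc(K) = 1288, so 2 ramifies.

ramifies in O_K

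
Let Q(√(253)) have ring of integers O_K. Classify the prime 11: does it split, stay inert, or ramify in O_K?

253 mod 4 = 1, hence disc K = 253 and O_K = ℤ[(1+√253)/2].
Ramification test: 11 | 253. The prime 11 ramifies in K.

ramified — (11) = 𝔭²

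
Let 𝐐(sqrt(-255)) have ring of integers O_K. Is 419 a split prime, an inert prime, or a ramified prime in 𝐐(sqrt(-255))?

p splits

Since -255 ≡ 1 mod 4, the ring of integers is ℤ[(1+√-255)/2] with discriminant -255.
419 ∤ -255, so 419 is unramified.
Euler's criterion: (-255)^209 mod 419 = 1. Thus (-255|419) = 1.
d is a quadratic residue mod p, hence 419 splits in O_K.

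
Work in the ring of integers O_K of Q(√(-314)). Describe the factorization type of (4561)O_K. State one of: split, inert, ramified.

inert — (4561) stays prime in O_K

d = -314 ≡ 2 (mod 4), so O_K = ℤ[√-314] and disc(K) = 4d = -1256.
disc(K) = -1256 is not divisible by 4561; 4561 is unramified.
Compute (-314/4561) via Euler: 4247^((4561-1)/2) mod 4561 = 4560, so (-314/4561) = -1.
d is a non-residue mod p, hence 4561 remains inert in O_K.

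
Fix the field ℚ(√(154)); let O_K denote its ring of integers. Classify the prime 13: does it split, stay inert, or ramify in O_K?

13 remains inert

d = 154 ≡ 2 (mod 4), so O_K = ℤ[√154] and disc(K) = 4d = 616.
disc(K) = 616 is not divisible by 13; 13 is unramified.
(154/13) = 11^6 mod 13 = 12, giving Legendre symbol -1.
(154/13) = -1, so 13 is inert.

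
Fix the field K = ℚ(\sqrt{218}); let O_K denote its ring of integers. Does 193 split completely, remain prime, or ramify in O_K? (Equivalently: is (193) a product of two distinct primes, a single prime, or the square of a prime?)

split

Since 218 ≢ 1 mod 4, the ring of integers is ℤ[√218] with discriminant 4·218 = 872.
193 ∤ 872, so 193 is unramified.
Euler's criterion: 218^96 mod 193 = 1. Thus (218|193) = 1.
d is a quadratic residue mod p, hence 193 splits in O_K.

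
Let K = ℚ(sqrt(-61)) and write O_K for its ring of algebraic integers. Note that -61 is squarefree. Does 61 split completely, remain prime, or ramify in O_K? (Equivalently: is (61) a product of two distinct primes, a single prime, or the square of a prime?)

Since -61 ≢ 1 mod 4, the ring of integers is ℤ[√-61] with discriminant 4·(-61) = -244.
disc(K) = -244 = 61·(-4), so p = 61 is ramified.

61 is ramified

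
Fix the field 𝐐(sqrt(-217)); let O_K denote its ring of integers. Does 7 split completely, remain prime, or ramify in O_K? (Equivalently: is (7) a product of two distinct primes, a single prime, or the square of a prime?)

-217 mod 4 = 3, hence disc K = 4·(-217) = -868 and O_K = ℤ[√-217].
7 divides disc(K) = -868, so 7 ramifies.

ramified — (7) = 𝔭²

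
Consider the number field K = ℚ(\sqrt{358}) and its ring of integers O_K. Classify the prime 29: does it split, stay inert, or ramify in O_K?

d = 358 ≡ 2 (mod 4), so O_K = ℤ[√358] and disc(K) = 4d = 1432.
disc(K) = 1432 is not divisible by 29; 29 is unramified.
Euler's criterion: 358^14 mod 29 = 28. Thus (358|29) = -1.
Legendre symbol -1 ⇒ 29 is inert.

29 remains inert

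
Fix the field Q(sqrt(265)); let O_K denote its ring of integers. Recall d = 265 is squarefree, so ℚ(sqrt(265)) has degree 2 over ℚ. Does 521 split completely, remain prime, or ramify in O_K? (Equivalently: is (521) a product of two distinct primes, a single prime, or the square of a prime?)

splits completely

d = 265 ≡ 1 (mod 4), so O_K = ℤ[(1+√265)/2] and disc(K) = d = 265.
521 ∤ 265, so 521 is unramified.
Legendre symbol by Euler's criterion: (265/521) ≡ 265^260 ≡ 1 (mod 521), i.e. (265/521) = 1.
d is a quadratic residue mod p, hence 521 splits in O_K.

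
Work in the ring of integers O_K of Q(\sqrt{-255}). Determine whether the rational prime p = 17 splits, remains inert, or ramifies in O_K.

d = -255 ≡ 1 (mod 4), so O_K = ℤ[(1+√-255)/2] and disc(K) = d = -255.
disc(K) = -255 = 17·(-15), so p = 17 is ramified.

ramifies in O_K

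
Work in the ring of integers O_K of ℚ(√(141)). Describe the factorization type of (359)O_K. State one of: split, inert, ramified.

141 mod 4 = 1, hence disc K = 141 and O_K = ℤ[(1+√141)/2].
Since gcd(359, 141) = 1 the prime 359 does not ramify.
Compute (141/359) via Euler: 141^((359-1)/2) mod 359 = 1, so (141/359) = 1.
Legendre symbol 1 ⇒ 359 is split.

359 splits in O_K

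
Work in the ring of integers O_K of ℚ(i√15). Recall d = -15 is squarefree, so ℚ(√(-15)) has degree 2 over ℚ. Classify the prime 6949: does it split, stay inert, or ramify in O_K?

d = -15 ≡ 1 (mod 4), so O_K = ℤ[(1+√-15)/2] and disc(K) = d = -15.
disc(K) = -15 is not divisible by 6949; 6949 is unramified.
Euler's criterion: (-15)^3474 mod 6949 = 1. Thus (-15|6949) = 1.
d is a quadratic residue mod p, hence 6949 splits in O_K.

split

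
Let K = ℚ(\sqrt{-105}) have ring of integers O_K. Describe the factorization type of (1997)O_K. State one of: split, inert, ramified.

d = -105 ≡ 3 (mod 4), so O_K = ℤ[√-105] and disc(K) = 4d = -420.
1997 ∤ -420, so 1997 is unramified.
Compute (-105/1997) via Euler: 1892^((1997-1)/2) mod 1997 = 1, so (-105/1997) = 1.
Legendre symbol 1 ⇒ 1997 is split.

1997 splits in O_K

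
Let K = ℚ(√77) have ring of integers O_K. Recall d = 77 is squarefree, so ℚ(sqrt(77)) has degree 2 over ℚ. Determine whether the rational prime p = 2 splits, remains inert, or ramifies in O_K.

Since 77 ≡ 1 mod 4, the ring of integers is ℤ[(1+√77)/2] with discriminant 77.
2 ∤ 77, so 2 is unramified.
d ≡ 5 (mod 8); the supplementary law gives 2 inert.

remains prime (inert)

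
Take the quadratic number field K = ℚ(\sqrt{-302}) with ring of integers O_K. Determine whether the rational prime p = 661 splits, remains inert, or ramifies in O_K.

d = -302 ≡ 2 (mod 4), so O_K = ℤ[√-302] and disc(K) = 4d = -1208.
Since gcd(661, -1208) = 1 the prime 661 does not ramify.
Compute (-302/661) via Euler: 359^((661-1)/2) mod 661 = 1, so (-302/661) = 1.
Legendre symbol 1 ⇒ 661 is split.

split — (661) = 𝔭₁𝔭₂ with 𝔭₁ ≠ 𝔭₂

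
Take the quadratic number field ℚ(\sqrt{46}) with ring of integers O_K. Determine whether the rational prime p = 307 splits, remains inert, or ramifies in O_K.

p splits

Since 46 ≢ 1 mod 4, the ring of integers is ℤ[√46] with discriminant 4·46 = 184.
Since gcd(307, 184) = 1 the prime 307 does not ramify.
(46/307) = 46^153 mod 307 = 1, giving Legendre symbol 1.
(46/307) = 1, so 307 splits.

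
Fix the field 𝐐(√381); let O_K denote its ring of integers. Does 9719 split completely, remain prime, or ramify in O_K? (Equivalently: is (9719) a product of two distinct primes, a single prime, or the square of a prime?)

split — (9719) = 𝔭₁𝔭₂ with 𝔭₁ ≠ 𝔭₂

Since 381 ≡ 1 mod 4, the ring of integers is ℤ[(1+√381)/2] with discriminant 381.
Since gcd(9719, 381) = 1 the prime 9719 does not ramify.
Euler's criterion: 381^4859 mod 9719 = 1. Thus (381|9719) = 1.
Legendre symbol 1 ⇒ 9719 is split.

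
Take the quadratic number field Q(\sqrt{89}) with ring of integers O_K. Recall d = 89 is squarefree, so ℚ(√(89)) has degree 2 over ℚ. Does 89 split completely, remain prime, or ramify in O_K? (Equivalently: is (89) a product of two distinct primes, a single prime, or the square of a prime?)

89 mod 4 = 1, hence disc K = 89 and O_K = ℤ[(1+√89)/2].
Ramification test: 89 | 89. The prime 89 ramifies in K.

89 is ramified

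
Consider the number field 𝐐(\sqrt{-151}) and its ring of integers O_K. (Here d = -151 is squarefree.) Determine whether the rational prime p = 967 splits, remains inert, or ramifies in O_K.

inert

Since -151 ≡ 1 mod 4, the ring of integers is ℤ[(1+√-151)/2] with discriminant -151.
Since gcd(967, -151) = 1 the prime 967 does not ramify.
Compute (-151/967) via Euler: 816^((967-1)/2) mod 967 = 966, so (-151/967) = -1.
(-151/967) = -1, so 967 is inert.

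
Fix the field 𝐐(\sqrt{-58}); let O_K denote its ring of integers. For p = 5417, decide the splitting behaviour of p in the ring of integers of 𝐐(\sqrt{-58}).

-58 mod 4 = 2, hence disc K = 4·(-58) = -232 and O_K = ℤ[√-58].
disc(K) = -232 is not divisible by 5417; 5417 is unramified.
Euler's criterion: (-58)^2708 mod 5417 = 1. Thus (-58|5417) = 1.
Legendre symbol 1 ⇒ 5417 is split.

p splits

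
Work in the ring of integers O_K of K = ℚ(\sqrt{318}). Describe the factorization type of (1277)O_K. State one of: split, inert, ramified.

1277 remains inert

318 mod 4 = 2, hence disc K = 4·318 = 1272 and O_K = ℤ[√318].
1277 ∤ 1272, so 1277 is unramified.
Euler's criterion: 318^638 mod 1277 = 1276. Thus (318|1277) = -1.
d is a non-residue mod p, hence 1277 remains inert in O_K.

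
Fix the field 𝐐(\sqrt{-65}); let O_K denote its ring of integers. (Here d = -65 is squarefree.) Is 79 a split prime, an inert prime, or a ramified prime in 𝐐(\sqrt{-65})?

remains prime (inert)

d = -65 ≡ 3 (mod 4), so O_K = ℤ[√-65] and disc(K) = 4d = -260.
disc(K) = -260 is not divisible by 79; 79 is unramified.
Legendre symbol by Euler's criterion: (-65/79) ≡ (-65)^39 ≡ 78 (mod 79), i.e. (-65/79) = -1.
(-65/79) = -1, so 79 is inert.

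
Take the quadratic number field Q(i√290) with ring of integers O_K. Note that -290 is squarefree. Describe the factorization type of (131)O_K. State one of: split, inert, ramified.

remains prime (inert)

d = -290 ≡ 2 (mod 4), so O_K = ℤ[√-290] and disc(K) = 4d = -1160.
Since gcd(131, -1160) = 1 the prime 131 does not ramify.
Legendre symbol by Euler's criterion: (-290/131) ≡ (-290)^65 ≡ 130 (mod 131), i.e. (-290/131) = -1.
(-290/131) = -1, so 131 is inert.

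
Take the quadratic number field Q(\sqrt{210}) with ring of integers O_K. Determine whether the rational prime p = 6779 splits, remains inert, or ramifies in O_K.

d = 210 ≡ 2 (mod 4), so O_K = ℤ[√210] and disc(K) = 4d = 840.
disc(K) = 840 is not divisible by 6779; 6779 is unramified.
Euler's criterion: 210^3389 mod 6779 = 6778. Thus (210|6779) = -1.
Legendre symbol -1 ⇒ 6779 is inert.

6779 remains inert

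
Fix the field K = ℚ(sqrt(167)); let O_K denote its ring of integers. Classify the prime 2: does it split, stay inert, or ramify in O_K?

Since 167 ≢ 1 mod 4, the ring of integers is ℤ[√167] with discriminant 4·167 = 668.
2 divides disc(K) = 668, so 2 ramifies.

ramified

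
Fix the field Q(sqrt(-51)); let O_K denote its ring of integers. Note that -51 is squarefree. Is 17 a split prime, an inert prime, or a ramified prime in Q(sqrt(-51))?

ramified — (17) = 𝔭²

-51 mod 4 = 1, hence disc K = -51 and O_K = ℤ[(1+√-51)/2].
disc(K) = -51 = 17·(-3), so p = 17 is ramified.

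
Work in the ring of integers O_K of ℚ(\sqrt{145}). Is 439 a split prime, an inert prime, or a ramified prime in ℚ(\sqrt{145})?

145 mod 4 = 1, hence disc K = 145 and O_K = ℤ[(1+√145)/2].
Since gcd(439, 145) = 1 the prime 439 does not ramify.
(145/439) = 145^219 mod 439 = 1, giving Legendre symbol 1.
Legendre symbol 1 ⇒ 439 is split.

p splits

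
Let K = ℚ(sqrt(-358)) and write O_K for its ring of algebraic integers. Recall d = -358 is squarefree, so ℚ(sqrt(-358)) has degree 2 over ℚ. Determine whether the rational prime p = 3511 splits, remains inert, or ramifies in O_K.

split

Since -358 ≢ 1 mod 4, the ring of integers is ℤ[√-358] with discriminant 4·(-358) = -1432.
disc(K) = -1432 is not divisible by 3511; 3511 is unramified.
Compute (-358/3511) via Euler: 3153^((3511-1)/2) mod 3511 = 1, so (-358/3511) = 1.
(-358/3511) = 1, so 3511 splits.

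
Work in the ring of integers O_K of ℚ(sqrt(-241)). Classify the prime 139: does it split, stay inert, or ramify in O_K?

split

d = -241 ≡ 3 (mod 4), so O_K = ℤ[√-241] and disc(K) = 4d = -964.
Since gcd(139, -964) = 1 the prime 139 does not ramify.
Compute (-241/139) via Euler: 37^((139-1)/2) mod 139 = 1, so (-241/139) = 1.
d is a quadratic residue mod p, hence 139 splits in O_K.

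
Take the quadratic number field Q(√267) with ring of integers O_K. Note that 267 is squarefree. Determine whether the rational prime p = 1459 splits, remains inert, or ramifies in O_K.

split — (1459) = 𝔭₁𝔭₂ with 𝔭₁ ≠ 𝔭₂

267 mod 4 = 3, hence disc K = 4·267 = 1068 and O_K = ℤ[√267].
Since gcd(1459, 1068) = 1 the prime 1459 does not ramify.
Legendre symbol by Euler's criterion: (267/1459) ≡ 267^729 ≡ 1 (mod 1459), i.e. (267/1459) = 1.
Legendre symbol 1 ⇒ 1459 is split.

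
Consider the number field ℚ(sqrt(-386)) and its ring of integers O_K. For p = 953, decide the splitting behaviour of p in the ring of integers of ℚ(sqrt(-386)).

953 splits in O_K

Since -386 ≢ 1 mod 4, the ring of integers is ℤ[√-386] with discriminant 4·(-386) = -1544.
Since gcd(953, -1544) = 1 the prime 953 does not ramify.
Legendre symbol by Euler's criterion: (-386/953) ≡ (-386)^476 ≡ 1 (mod 953), i.e. (-386/953) = 1.
d is a quadratic residue mod p, hence 953 splits in O_K.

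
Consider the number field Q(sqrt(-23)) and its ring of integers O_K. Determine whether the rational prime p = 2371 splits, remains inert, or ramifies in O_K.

split

Since -23 ≡ 1 mod 4, the ring of integers is ℤ[(1+√-23)/2] with discriminant -23.
2371 ∤ -23, so 2371 is unramified.
Compute (-23/2371) via Euler: 2348^((2371-1)/2) mod 2371 = 1, so (-23/2371) = 1.
d is a quadratic residue mod p, hence 2371 splits in O_K.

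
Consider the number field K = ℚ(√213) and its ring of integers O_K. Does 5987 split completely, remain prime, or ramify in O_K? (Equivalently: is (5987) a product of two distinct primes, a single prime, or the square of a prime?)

213 mod 4 = 1, hence disc K = 213 and O_K = ℤ[(1+√213)/2].
5987 ∤ 213, so 5987 is unramified.
Legendre symbol by Euler's criterion: (213/5987) ≡ 213^2993 ≡ 1 (mod 5987), i.e. (213/5987) = 1.
(213/5987) = 1, so 5987 splits.

splits completely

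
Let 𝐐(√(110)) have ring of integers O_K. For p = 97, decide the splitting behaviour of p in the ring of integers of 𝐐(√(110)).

Since 110 ≢ 1 mod 4, the ring of integers is ℤ[√110] with discriminant 4·110 = 440.
disc(K) = 440 is not divisible by 97; 97 is unramified.
Compute (110/97) via Euler: 13^((97-1)/2) mod 97 = 96, so (110/97) = -1.
(110/97) = -1, so 97 is inert.

97 remains inert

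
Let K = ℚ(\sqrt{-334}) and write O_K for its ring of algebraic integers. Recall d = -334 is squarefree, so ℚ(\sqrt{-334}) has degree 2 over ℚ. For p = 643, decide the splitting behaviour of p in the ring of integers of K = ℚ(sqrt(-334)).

splits completely

-334 mod 4 = 2, hence disc K = 4·(-334) = -1336 and O_K = ℤ[√-334].
disc(K) = -1336 is not divisible by 643; 643 is unramified.
Compute (-334/643) via Euler: 309^((643-1)/2) mod 643 = 1, so (-334/643) = 1.
d is a quadratic residue mod p, hence 643 splits in O_K.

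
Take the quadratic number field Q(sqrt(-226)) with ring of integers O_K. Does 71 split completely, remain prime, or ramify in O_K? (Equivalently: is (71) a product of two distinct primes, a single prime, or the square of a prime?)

d = -226 ≡ 2 (mod 4), so O_K = ℤ[√-226] and disc(K) = 4d = -904.
Since gcd(71, -904) = 1 the prime 71 does not ramify.
Euler's criterion: (-226)^35 mod 71 = 1. Thus (-226|71) = 1.
d is a quadratic residue mod p, hence 71 splits in O_K.

p splits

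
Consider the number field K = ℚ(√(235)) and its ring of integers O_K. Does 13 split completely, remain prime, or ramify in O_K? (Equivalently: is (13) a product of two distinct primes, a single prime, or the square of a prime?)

splits completely

d = 235 ≡ 3 (mod 4), so O_K = ℤ[√235] and disc(K) = 4d = 940.
Since gcd(13, 940) = 1 the prime 13 does not ramify.
Legendre symbol by Euler's criterion: (235/13) ≡ 235^6 ≡ 1 (mod 13), i.e. (235/13) = 1.
(235/13) = 1, so 13 splits.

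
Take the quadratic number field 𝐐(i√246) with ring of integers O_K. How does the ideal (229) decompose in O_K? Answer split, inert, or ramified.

Since -246 ≢ 1 mod 4, the ring of integers is ℤ[√-246] with discriminant 4·(-246) = -984.
229 ∤ -984, so 229 is unramified.
Euler's criterion: (-246)^114 mod 229 = 1. Thus (-246|229) = 1.
(-246/229) = 1, so 229 splits.

p splits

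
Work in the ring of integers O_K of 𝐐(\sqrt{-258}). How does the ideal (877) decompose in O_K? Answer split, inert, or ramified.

inert — (877) stays prime in O_K

d = -258 ≡ 2 (mod 4), so O_K = ℤ[√-258] and disc(K) = 4d = -1032.
disc(K) = -1032 is not divisible by 877; 877 is unramified.
(-258/877) = 619^438 mod 877 = 876, giving Legendre symbol -1.
Legendre symbol -1 ⇒ 877 is inert.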